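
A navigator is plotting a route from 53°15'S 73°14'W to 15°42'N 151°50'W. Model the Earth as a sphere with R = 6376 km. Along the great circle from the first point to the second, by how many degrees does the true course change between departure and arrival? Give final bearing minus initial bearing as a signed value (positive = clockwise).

+35.4°

Initial bearing θ₁ = atan2(sin Δλ cos φ₂, cos φ₁ sin φ₂ − sin φ₁ cos φ₂ cos Δλ) = 288.42°
Final bearing θ₂ = (initial bearing from the destination back to the start) + 180° = 323.87°
Δθ = θ₂ − θ₁ = +35.4°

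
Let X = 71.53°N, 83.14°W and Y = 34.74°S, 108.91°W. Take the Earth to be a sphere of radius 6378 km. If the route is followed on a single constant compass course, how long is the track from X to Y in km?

12025 km

Δψ = ln[tan(π/4+φ₂/2)/tan(π/4+φ₁/2)] = -2.4638;  Δφ = -1.8548 rad,  Δλ = -0.4498 rad
q = Δφ/Δψ = 0.7528
d = R·√(Δφ² + q²Δλ²) = 6378·1.88541 = 12025 km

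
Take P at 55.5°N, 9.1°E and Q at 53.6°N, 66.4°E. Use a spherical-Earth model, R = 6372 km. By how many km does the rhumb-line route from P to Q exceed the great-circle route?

105 km

Great circle: cos σ = sin φ₁ sin φ₂ + cos φ₁ cos φ₂ cos Δλ,  σ = 0.5644 rad → d_gc = 3596.3 km
Rhumb line: Δψ = -0.0572, q = Δφ/Δψ = 0.5799, d_rh = R√(Δφ²+q²Δλ²) = 3701.2 km
Excess = 3701.2 − 3596.3 = 104.9 ≈ 105 km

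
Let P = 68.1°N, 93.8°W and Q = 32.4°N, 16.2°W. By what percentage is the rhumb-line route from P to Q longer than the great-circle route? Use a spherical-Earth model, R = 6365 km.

5.1%

Great circle: σ = 0.9706 rad → d_gc = Rσ = 6178.0 km
Rhumb: Δφ = -0.6231, Δλ = +1.3544, Δψ = -1.0443, q = Δφ/Δψ = 0.5966 → d_rh = R√(Δφ²+q²Δλ²) = 6494.8 km
Excess = (6494.8 − 6178.0) / 6178.0 = 316.8 / 6178.0 = 5.13% ≈ 5.1%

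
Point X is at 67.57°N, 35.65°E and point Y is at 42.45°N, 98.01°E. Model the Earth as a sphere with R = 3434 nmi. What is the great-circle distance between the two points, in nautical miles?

2458 nmi

cos σ = sin φ₁ sin φ₂ + cos φ₁ cos φ₂ cos Δλ
      = sin(67.57°)sin(42.45°) + cos(67.57°)cos(42.45°)cos(62.36°) = 0.7545
σ = 41.019° → d = Rσ = 3434·0.71591 = 2458 nmi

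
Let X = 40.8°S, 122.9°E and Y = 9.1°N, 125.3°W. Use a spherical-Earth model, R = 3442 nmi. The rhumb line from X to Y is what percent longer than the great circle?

Great circle: σ = 1.9616 rad → d_gc = Rσ = 6751.8 nmi
Rhumb: Δφ = +0.8709, Δλ = +1.9513, Δψ = +0.9407, q = Δφ/Δψ = 0.9258 → d_rh = R√(Δφ²+q²Δλ²) = 6902.7 nmi
Excess = (6902.7 − 6751.8) / 6751.8 = 150.9 / 6751.8 = 2.23% ≈ 2.2%

2.2%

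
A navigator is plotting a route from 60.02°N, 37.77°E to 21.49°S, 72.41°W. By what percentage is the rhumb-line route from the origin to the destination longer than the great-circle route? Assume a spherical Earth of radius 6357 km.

Great circle: σ = 2.0689 rad → d_gc = Rσ = 13151.7 km
Rhumb: Δφ = -1.4226, Δλ = -1.9230, Δψ = -1.7018, q = Δφ/Δψ = 0.8359 → d_rh = R√(Δφ²+q²Δλ²) = 13645.9 km
Excess = (13645.9 − 13151.7) / 13151.7 = 494.2 / 13151.7 = 3.76% ≈ 3.8%

3.8%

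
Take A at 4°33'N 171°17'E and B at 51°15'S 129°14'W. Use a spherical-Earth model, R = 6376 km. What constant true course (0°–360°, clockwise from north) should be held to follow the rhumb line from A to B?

137.3°

Δψ = ln[tan(π/4+φ₂/2)/tan(π/4+φ₁/2)] = -1.1246
Δλ = +1.0382 rad (taken the short way round)
course = atan2(Δλ, Δψ) = 137.29°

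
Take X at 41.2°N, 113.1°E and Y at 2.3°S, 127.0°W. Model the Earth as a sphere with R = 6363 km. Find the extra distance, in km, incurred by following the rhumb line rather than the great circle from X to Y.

Great circle: cos σ = sin φ₁ sin φ₂ + cos φ₁ cos φ₂ cos Δλ,  σ = 1.9836 rad → d_gc = 12621.8 km
Rhumb line: Δψ = -0.8306, q = Δφ/Δψ = 0.9140, d_rh = R√(Δφ²+q²Δλ²) = 13094.2 km
Excess = 13094.2 − 12621.8 = 472.4 ≈ 472 km

472 km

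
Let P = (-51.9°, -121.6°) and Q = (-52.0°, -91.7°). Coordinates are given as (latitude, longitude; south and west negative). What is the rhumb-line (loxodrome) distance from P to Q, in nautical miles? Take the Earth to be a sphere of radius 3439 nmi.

1106 nmi

Δψ = ln[tan(π/4+φ₂/2)/tan(π/4+φ₁/2)] = -0.0028;  Δφ = -0.0017 rad,  Δλ = +0.5219 rad
q = Δφ/Δψ = 0.6163
d = R·√(Δφ² + q²Δλ²) = 3439·0.32165 = 1106 nmi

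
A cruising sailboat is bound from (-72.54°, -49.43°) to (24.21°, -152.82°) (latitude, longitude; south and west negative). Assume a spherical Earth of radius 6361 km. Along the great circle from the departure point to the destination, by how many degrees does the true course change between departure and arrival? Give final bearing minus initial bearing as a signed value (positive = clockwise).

At departure: θ₁ = atan2(sin Δλ cos φ₂, cos φ₁ sin φ₂ − sin φ₁ cos φ₂ cos Δλ) = 264.95°
At arrival: θ₂ = atan2(sin Δλ cos φ₁, −cos φ₂ sin φ₁ + sin φ₂ cos φ₁ cos Δλ) = 340.87°
Δθ = θ₂ − θ₁ = +75.9°

+75.9°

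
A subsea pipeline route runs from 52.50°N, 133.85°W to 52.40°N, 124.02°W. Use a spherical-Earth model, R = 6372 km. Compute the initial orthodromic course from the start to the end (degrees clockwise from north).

θ = atan2( sin Δλ·cos φ₂ ,  cos φ₁ sin φ₂ − sin φ₁ cos φ₂ cos Δλ )
  = atan2(+0.1042, +0.0054) = 87.05°

87.1°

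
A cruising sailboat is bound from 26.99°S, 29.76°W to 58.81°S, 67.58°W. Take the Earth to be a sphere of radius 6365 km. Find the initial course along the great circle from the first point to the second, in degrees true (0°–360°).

N = sin Δλ·cos φ₂ = -0.3176;  D = cos φ₁ sin φ₂ − sin φ₁ cos φ₂ cos Δλ = -0.5766
initial course = atan2(N, D) = 208.84°

208.8°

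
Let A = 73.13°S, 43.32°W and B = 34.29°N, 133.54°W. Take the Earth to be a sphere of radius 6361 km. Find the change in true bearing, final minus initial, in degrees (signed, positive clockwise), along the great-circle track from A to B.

At departure: θ₁ = atan2(sin Δλ cos φ₂, cos φ₁ sin φ₂ − sin φ₁ cos φ₂ cos Δλ) = 280.99°
At arrival: θ₂ = atan2(sin Δλ cos φ₁, −cos φ₂ sin φ₁ + sin φ₂ cos φ₁ cos Δλ) = 339.83°
Δθ = θ₂ − θ₁ = +58.8°

+58.8°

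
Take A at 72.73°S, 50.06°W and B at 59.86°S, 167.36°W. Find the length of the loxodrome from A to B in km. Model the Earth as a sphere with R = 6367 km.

5309 km

Rhumb course C = atan2(Δλ, Δψ) with Δψ = ln[tan(π/4+φ₂/2)/tan(π/4+φ₁/2)] = +0.5727, Δλ = -2.0473 → C = 285.63°
d = R·|Δφ| / |cos C| = 6367·0.22462 / 0.26940 = 5309 km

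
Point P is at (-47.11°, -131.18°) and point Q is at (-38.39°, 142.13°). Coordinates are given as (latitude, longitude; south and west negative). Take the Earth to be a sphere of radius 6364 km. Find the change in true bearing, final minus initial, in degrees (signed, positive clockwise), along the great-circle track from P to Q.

+65.4°

At departure: θ₁ = atan2(sin Δλ cos φ₂, cos φ₁ sin φ₂ − sin φ₁ cos φ₂ cos Δλ) = 243.54°
At arrival: θ₂ = atan2(sin Δλ cos φ₁, −cos φ₂ sin φ₁ + sin φ₂ cos φ₁ cos Δλ) = 308.98°
Δθ = θ₂ − θ₁ = +65.4°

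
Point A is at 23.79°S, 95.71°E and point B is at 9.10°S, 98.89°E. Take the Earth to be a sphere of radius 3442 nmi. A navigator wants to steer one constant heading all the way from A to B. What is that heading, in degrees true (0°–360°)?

Δψ = ln[tan(π/4+φ₂/2)/tan(π/4+φ₁/2)] = +0.2682
Δλ = +0.0555 rad (taken the short way round)
course = atan2(Δλ, Δψ) = 11.69°

11.7°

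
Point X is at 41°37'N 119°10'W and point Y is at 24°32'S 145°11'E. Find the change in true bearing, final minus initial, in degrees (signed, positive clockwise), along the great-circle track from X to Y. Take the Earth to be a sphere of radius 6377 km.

-22.1°

Initial bearing θ₁ = atan2(sin Δλ cos φ₂, cos φ₁ sin φ₂ − sin φ₁ cos φ₂ cos Δλ) = 254.51°
Final bearing θ₂ = (initial bearing from the destination back to the start) + 180° = 232.37°
Δθ = θ₂ − θ₁ = -22.1°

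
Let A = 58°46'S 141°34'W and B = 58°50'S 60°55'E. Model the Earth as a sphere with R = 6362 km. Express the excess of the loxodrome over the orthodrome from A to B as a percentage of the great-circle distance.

33.6%

Great circle: σ = 1.0659 rad → d_gc = Rσ = 6781.4 km
Rhumb: Δφ = -0.0012, Δλ = -2.7492, Δψ = -0.0022, q = Δφ/Δψ = 0.5180 → d_rh = R√(Δφ²+q²Δλ²) = 9060.5 km
Excess = (9060.5 − 6781.4) / 6781.4 = 2279.1 / 6781.4 = 33.61% ≈ 33.6%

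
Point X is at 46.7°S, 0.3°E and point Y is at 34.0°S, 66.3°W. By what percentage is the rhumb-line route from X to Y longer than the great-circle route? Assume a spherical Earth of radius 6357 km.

Great circle: σ = 0.8857 rad → d_gc = Rσ = 5630.2 km
Rhumb: Δφ = +0.2217, Δλ = -1.1624, Δψ = +0.2923, q = Δφ/Δψ = 0.7583 → d_rh = R√(Δφ²+q²Δλ²) = 5777.6 km
Excess = (5777.6 − 5630.2) / 5630.2 = 147.4 / 5630.2 = 2.62% ≈ 2.6%

2.6%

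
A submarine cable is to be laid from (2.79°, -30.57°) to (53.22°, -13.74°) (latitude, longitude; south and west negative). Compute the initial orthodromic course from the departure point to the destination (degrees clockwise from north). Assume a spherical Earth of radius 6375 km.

N = sin Δλ·cos φ₂ = +0.1734;  D = cos φ₁ sin φ₂ − sin φ₁ cos φ₂ cos Δλ = +0.7721
initial course = atan2(N, D) = 12.65°

12.7°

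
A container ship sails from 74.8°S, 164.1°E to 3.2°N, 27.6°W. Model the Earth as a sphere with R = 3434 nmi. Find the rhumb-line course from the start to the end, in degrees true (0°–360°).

Meridional parts: M(φ₁)=-2.0142, M(φ₂)=+0.0559 → ΔM = +2.0701;  Δλ = +2.9374 rad
tan C = Δλ / ΔM = +1.4190 → C = 54.83°

54.8°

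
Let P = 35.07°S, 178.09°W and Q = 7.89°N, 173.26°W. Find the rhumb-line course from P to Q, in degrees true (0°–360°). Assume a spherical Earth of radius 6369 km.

Δψ = ln[tan(π/4+φ₂/2)/tan(π/4+φ₁/2)] = +0.7925
Δλ = +0.0843 rad (taken the short way round)
course = atan2(Δλ, Δψ) = 6.07°

6.1°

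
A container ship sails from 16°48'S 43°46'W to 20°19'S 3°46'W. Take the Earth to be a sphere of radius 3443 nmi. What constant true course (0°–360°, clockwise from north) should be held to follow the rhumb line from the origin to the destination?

Δψ = ln[tan(π/4+φ₂/2)/tan(π/4+φ₁/2)] = -0.0648
Δλ = +0.6981 rad (taken the short way round)
course = atan2(Δλ, Δψ) = 95.30°

95.3°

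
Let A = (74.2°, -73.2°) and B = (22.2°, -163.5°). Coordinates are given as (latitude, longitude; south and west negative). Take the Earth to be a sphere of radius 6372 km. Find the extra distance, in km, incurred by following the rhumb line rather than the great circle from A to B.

528 km

Great circle: cos σ = sin φ₁ sin φ₂ + cos φ₁ cos φ₂ cos Δλ,  σ = 1.2001 rad → d_gc = 7647.2 km
Rhumb line: Δψ = -1.5775, q = Δφ/Δψ = 0.5753, d_rh = R√(Δφ²+q²Δλ²) = 8174.8 km
Excess = 8174.8 − 7647.2 = 527.6 ≈ 528 km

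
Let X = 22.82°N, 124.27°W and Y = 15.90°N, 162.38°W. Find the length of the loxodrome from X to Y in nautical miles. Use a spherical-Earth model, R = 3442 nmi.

Δψ = ln[tan(π/4+φ₂/2)/tan(π/4+φ₁/2)] = -0.1281;  Δφ = -0.1208 rad,  Δλ = -0.6651 rad
q = Δφ/Δψ = 0.9427
d = R·√(Δφ² + q²Δλ²) = 3442·0.63858 = 2198 nmi

2198 nmi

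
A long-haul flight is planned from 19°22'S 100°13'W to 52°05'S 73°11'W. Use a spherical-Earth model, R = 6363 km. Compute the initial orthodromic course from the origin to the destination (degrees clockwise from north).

153.6°

N = sin Δλ·cos φ₂ = +0.2793;  D = cos φ₁ sin φ₂ − sin φ₁ cos φ₂ cos Δλ = -0.5627
initial course = atan2(N, D) = 153.60°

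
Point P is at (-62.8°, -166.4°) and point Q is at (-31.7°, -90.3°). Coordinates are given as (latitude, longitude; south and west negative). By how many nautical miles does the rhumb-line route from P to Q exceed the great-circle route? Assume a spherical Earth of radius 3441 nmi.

Great circle: cos σ = sin φ₁ sin φ₂ + cos φ₁ cos φ₂ cos Δλ,  σ = 0.9755 rad → d_gc = 3356.6 nmi
Rhumb line: Δψ = +0.8353, q = Δφ/Δψ = 0.6499, d_rh = R√(Δφ²+q²Δλ²) = 3508.5 nmi
Excess = 3508.5 − 3356.6 = 151.9 ≈ 152 nmi

152 nmi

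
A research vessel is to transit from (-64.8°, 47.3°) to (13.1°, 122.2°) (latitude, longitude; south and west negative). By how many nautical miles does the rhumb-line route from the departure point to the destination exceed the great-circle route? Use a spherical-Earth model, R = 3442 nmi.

126 nmi

Great circle: cos σ = sin φ₁ sin φ₂ + cos φ₁ cos φ₂ cos Δλ,  σ = 1.6680 rad → d_gc = 5741.3 nmi
Rhumb line: Δψ = +1.7289, q = Δφ/Δψ = 0.7864, d_rh = R√(Δφ²+q²Δλ²) = 5867.0 nmi
Excess = 5867.0 − 5741.3 = 125.7 ≈ 126 nmi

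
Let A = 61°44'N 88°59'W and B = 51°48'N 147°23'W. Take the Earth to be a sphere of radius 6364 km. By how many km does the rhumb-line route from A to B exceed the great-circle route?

Great circle: cos σ = sin φ₁ sin φ₂ + cos φ₁ cos φ₂ cos Δλ,  σ = 0.5631 rad → d_gc = 3583.60 km
Rhumb line: Δψ = -0.3186, q = Δφ/Δψ = 0.5441, d_rh = R√(Δφ²+q²Δλ²) = 3698.08 km
Excess = 3698.08 − 3583.60 = 114.48 ≈ 114 km

114 km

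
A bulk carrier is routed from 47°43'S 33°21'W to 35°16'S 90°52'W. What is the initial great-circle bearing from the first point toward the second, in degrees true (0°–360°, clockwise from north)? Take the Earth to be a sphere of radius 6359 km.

264.7°

N = sin Δλ·cos φ₂ = -0.6887;  D = cos φ₁ sin φ₂ − sin φ₁ cos φ₂ cos Δλ = -0.0641
initial course = atan2(N, D) = 264.69°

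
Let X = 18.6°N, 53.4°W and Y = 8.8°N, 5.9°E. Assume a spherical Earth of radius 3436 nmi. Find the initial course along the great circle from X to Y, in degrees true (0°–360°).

91.1°

θ = atan2( sin Δλ·cos φ₂ ,  cos φ₁ sin φ₂ − sin φ₁ cos φ₂ cos Δλ )
  = atan2(+0.8497, -0.0159) = 91.07°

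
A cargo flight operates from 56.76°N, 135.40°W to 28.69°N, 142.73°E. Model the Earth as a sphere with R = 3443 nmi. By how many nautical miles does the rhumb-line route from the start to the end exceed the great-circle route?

Great circle: cos σ = sin φ₁ sin φ₂ + cos φ₁ cos φ₂ cos Δλ,  σ = 1.0820 rad → d_gc = 3725.5 nmi
Rhumb line: Δψ = -0.6859, q = Δφ/Δψ = 0.7142, d_rh = R√(Δφ²+q²Δλ²) = 3897.7 nmi
Excess = 3897.7 − 3725.5 = 172.2 ≈ 172 nmi

172 nmi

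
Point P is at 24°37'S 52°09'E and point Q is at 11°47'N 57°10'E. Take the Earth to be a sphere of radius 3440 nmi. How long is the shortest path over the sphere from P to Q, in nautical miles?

2205 nmi

cos σ = sin φ₁ sin φ₂ + cos φ₁ cos φ₂ cos Δλ
      = sin(-24.62°)sin(11.78°) + cos(-24.62°)cos(11.78°)cos(5.02°) = 0.8015
σ = 36.728° → d = Rσ = 3440·0.64102 = 2205 nmi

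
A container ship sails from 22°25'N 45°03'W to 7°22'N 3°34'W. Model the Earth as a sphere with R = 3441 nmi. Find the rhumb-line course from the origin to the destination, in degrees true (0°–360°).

110.6°

Meridional parts: M(φ₁)=+0.4016, M(φ₂)=+0.1289 → ΔM = -0.2727;  Δλ = +0.7240 rad
tan C = Δλ / ΔM = -2.6550 → C = 110.64°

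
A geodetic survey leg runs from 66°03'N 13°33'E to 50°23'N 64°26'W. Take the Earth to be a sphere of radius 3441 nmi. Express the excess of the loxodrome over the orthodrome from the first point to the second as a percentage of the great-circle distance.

6.1%

Great circle: σ = 0.7107 rad → d_gc = Rσ = 2445.6 nmi
Rhumb: Δφ = -0.2734, Δλ = -1.3611, Δψ = -0.5296, q = Δφ/Δψ = 0.5163 → d_rh = R√(Δφ²+q²Δλ²) = 2594.8 nmi
Excess = (2594.8 − 2445.6) / 2445.6 = 149.2 / 2445.6 = 6.10% ≈ 6.1%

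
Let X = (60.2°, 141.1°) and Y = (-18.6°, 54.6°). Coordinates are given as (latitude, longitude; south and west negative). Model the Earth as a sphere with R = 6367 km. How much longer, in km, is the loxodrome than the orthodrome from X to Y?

Great circle: cos σ = sin φ₁ sin φ₂ + cos φ₁ cos φ₂ cos Δλ,  σ = 1.8214 rad → d_gc = 11597.1 km
Rhumb line: Δψ = -1.6544, q = Δφ/Δψ = 0.8313, d_rh = R√(Δφ²+q²Δλ²) = 11854.5 km
Excess = 11854.5 − 11597.1 = 257.4 ≈ 257 km

257 km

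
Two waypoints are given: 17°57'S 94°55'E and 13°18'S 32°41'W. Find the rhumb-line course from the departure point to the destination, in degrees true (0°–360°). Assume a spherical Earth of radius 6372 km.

272.2°

Δψ = ln[tan(π/4+φ₂/2)/tan(π/4+φ₁/2)] = +0.0843
Δλ = -2.2270 rad (taken the short way round)
course = atan2(Δλ, Δψ) = 272.17°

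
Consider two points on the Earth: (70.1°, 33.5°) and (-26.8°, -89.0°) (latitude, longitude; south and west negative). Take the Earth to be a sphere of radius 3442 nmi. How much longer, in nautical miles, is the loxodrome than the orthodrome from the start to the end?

Great circle: cos σ = sin φ₁ sin φ₂ + cos φ₁ cos φ₂ cos Δλ,  σ = 2.1984 rad → d_gc = 7566.8 nmi
Rhumb line: Δψ = -2.2263, q = Δφ/Δψ = 0.7596, d_rh = R√(Δφ²+q²Δλ²) = 8070.8 nmi
Excess = 8070.8 − 7566.8 = 504.0 ≈ 504 nmi

504 nmi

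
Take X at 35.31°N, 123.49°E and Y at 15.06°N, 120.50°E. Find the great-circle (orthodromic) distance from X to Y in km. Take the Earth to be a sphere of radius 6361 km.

Haversine: a = sin²(Δφ/2)+cos φ₁ cos φ₂ sin²(Δλ/2) = 0.03144;  σ = 2·atan2(√a,√(1−a))
σ = 20.427° → d = Rσ = 6361·0.35652 = 2268 km

2268 km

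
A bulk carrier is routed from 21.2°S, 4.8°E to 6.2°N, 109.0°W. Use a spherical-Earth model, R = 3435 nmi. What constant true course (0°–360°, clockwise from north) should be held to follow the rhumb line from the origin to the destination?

283.8°

Meridional parts: M(φ₁)=-0.3788, M(φ₂)=+0.1084 → ΔM = +0.4872;  Δλ = -1.9862 rad
tan C = Δλ / ΔM = -4.0769 → C = 283.78°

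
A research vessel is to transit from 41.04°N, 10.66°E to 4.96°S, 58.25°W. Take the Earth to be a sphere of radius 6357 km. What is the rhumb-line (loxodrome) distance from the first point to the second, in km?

8685 km

Rhumb course C = atan2(Δλ, Δψ) with Δψ = ln[tan(π/4+φ₂/2)/tan(π/4+φ₁/2)] = -0.8735, Δλ = -1.2027 → C = 234.01°
d = R·|Δφ| / |cos C| = 6357·0.80285 / 0.58763 = 8685 km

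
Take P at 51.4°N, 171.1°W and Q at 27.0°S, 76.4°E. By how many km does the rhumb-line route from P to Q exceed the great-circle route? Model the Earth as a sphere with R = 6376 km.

279 km

Great circle: cos σ = sin φ₁ sin φ₂ + cos φ₁ cos φ₂ cos Δλ,  σ = 2.1743 rad → d_gc = 13863.33 km
Rhumb line: Δψ = -1.5390, q = Δφ/Δψ = 0.8891, d_rh = R√(Δφ²+q²Δλ²) = 14142.81 km
Excess = 14142.81 − 13863.33 = 279.48 ≈ 279 km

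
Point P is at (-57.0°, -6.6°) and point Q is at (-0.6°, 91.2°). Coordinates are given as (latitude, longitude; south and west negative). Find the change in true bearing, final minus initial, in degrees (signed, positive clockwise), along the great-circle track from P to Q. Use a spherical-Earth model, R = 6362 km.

-64.1°

Initial bearing θ₁ = atan2(sin Δλ cos φ₂, cos φ₁ sin φ₂ − sin φ₁ cos φ₂ cos Δλ) = 96.88°
Final bearing θ₂ = (initial bearing from the destination back to the start) + 180° = 32.73°
Δθ = θ₂ − θ₁ = -64.1°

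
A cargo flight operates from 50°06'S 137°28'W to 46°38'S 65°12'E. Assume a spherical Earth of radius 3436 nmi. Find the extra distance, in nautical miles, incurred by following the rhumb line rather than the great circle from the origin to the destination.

Great circle: cos σ = sin φ₁ sin φ₂ + cos φ₁ cos φ₂ cos Δλ,  σ = 1.4189 rad → d_gc = 4875.5 nmi
Rhumb line: Δψ = +0.0911, q = Δφ/Δψ = 0.6640, d_rh = R√(Δφ²+q²Δλ²) = 6268.5 nmi
Excess = 6268.5 − 4875.5 = 1393.0 ≈ 1393 nmi

1393 nmi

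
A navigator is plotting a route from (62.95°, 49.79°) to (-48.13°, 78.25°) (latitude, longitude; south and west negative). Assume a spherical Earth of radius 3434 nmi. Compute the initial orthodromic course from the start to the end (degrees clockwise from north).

159.7°

N = sin Δλ·cos φ₂ = +0.3181;  D = cos φ₁ sin φ₂ − sin φ₁ cos φ₂ cos Δλ = -0.8612
initial course = atan2(N, D) = 159.73°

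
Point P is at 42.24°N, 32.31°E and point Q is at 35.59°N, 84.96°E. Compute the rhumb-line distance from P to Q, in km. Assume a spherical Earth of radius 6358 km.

4600 km

Rhumb course C = atan2(Δλ, Δψ) with Δψ = ln[tan(π/4+φ₂/2)/tan(π/4+φ₁/2)] = -0.1494, Δλ = +0.9189 → C = 99.23°
d = R·|Δφ| / |cos C| = 6358·0.11606 / 0.16044 = 4600 km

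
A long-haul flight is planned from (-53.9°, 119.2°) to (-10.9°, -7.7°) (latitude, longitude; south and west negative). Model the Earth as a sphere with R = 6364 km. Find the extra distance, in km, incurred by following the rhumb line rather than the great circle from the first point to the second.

Great circle: cos σ = sin φ₁ sin φ₂ + cos φ₁ cos φ₂ cos Δλ,  σ = 1.7666 rad → d_gc = 11242.9 km
Rhumb line: Δψ = +0.9298, q = Δφ/Δψ = 0.8071, d_rh = R√(Δφ²+q²Δλ²) = 12338.7 km
Excess = 12338.7 − 11242.9 = 1095.8 ≈ 1096 km

1096 km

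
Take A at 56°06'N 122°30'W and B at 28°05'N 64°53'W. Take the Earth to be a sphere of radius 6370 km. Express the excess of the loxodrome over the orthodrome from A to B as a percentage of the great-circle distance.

2.1%

Great circle: σ = 0.8576 rad → d_gc = Rσ = 5462.7 km
Rhumb: Δφ = -0.4890, Δλ = +1.0056, Δψ = -0.6771, q = Δφ/Δψ = 0.7221 → d_rh = R√(Δφ²+q²Δλ²) = 5576.7 km
Excess = (5576.7 − 5462.7) / 5462.7 = 114.0 / 5462.7 = 2.09% ≈ 2.1%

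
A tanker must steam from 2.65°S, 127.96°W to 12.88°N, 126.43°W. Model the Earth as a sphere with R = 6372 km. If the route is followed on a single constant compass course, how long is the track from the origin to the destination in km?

1735 km

Δψ = ln[tan(π/4+φ₂/2)/tan(π/4+φ₁/2)] = +0.2730;  Δφ = +0.2710 rad,  Δλ = +0.0267 rad
q = Δφ/Δψ = 0.9929
d = R·√(Δφ² + q²Δλ²) = 6372·0.27234 = 1735 km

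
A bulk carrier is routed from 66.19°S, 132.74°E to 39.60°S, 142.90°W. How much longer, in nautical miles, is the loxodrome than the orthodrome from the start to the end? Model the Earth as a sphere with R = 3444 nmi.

204 nmi

Great circle: cos σ = sin φ₁ sin φ₂ + cos φ₁ cos φ₂ cos Δλ,  σ = 0.9100 rad → d_gc = 3134.1 nmi
Rhumb line: Δψ = +0.8029, q = Δφ/Δψ = 0.5780, d_rh = R√(Δφ²+q²Δλ²) = 3338.4 nmi
Excess = 3338.4 − 3134.1 = 204.3 ≈ 204 nmi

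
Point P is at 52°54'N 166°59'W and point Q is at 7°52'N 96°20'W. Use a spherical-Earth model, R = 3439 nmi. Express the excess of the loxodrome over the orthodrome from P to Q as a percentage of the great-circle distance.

2.0%

Great circle: σ = 1.2586 rad → d_gc = Rσ = 4328.3 nmi
Rhumb: Δφ = -0.7860, Δλ = +1.2331, Δψ = -0.9542, q = Δφ/Δψ = 0.8237 → d_rh = R√(Δφ²+q²Δλ²) = 4416.7 nmi
Excess = (4416.7 − 4328.3) / 4328.3 = 88.4 / 4328.3 = 2.04% ≈ 2.0%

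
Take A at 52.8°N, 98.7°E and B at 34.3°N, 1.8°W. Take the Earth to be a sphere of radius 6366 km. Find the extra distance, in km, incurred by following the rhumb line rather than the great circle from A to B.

583 km

Great circle: cos σ = sin φ₁ sin φ₂ + cos φ₁ cos φ₂ cos Δλ,  σ = 1.2048 rad → d_gc = 7670.0 km
Rhumb line: Δψ = -0.4511, q = Δφ/Δψ = 0.7158, d_rh = R√(Δφ²+q²Δλ²) = 8253.3 km
Excess = 8253.3 − 7670.0 = 583.3 ≈ 583 km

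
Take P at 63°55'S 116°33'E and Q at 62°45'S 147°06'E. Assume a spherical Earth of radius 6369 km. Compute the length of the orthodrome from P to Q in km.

1515 km

Haversine: a = sin²(Δφ/2)+cos φ₁ cos φ₂ sin²(Δλ/2) = 0.01408;  σ = 2·atan2(√a,√(1−a))
σ = 13.628° → d = Rσ = 6369·0.23785 = 1515 km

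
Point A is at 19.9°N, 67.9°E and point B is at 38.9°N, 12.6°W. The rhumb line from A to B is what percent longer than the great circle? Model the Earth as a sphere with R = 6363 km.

Great circle: σ = 1.2297 rad → d_gc = Rσ = 7824.6 km
Rhumb: Δφ = +0.3316, Δλ = -1.4050, Δψ = +0.3835, q = Δφ/Δψ = 0.8646 → d_rh = R√(Δφ²+q²Δλ²) = 8012.7 km
Excess = (8012.7 − 7824.6) / 7824.6 = 188.1 / 7824.6 = 2.40% ≈ 2.4%

2.4%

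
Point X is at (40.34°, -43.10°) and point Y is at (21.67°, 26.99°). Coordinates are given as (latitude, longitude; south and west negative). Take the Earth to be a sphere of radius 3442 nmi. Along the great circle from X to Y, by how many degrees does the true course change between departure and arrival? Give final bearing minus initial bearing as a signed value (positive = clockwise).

+40.2°

At departure: θ₁ = atan2(sin Δλ cos φ₂, cos φ₁ sin φ₂ − sin φ₁ cos φ₂ cos Δλ) = 84.99°
At arrival: θ₂ = atan2(sin Δλ cos φ₁, −cos φ₂ sin φ₁ + sin φ₂ cos φ₁ cos Δλ) = 125.21°
Δθ = θ₂ − θ₁ = +40.2°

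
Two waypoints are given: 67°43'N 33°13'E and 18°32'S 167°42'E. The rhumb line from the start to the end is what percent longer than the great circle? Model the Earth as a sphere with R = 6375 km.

Great circle: σ = 2.1484 rad → d_gc = Rσ = 13696.2 km
Rhumb: Δφ = -1.5053, Δλ = +2.3472, Δψ = -1.9541, q = Δφ/Δψ = 0.7704 → d_rh = R√(Δφ²+q²Δλ²) = 14999.0 km
Excess = (14999.0 − 13696.2) / 13696.2 = 1302.8 / 13696.2 = 9.51% ≈ 9.5%

9.5%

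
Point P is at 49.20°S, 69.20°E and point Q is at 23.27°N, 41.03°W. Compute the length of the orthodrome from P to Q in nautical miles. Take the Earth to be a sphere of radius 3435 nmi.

cos σ = sin φ₁ sin φ₂ + cos φ₁ cos φ₂ cos Δλ
      = sin(-49.20°)sin(23.27°) + cos(-49.20°)cos(23.27°)cos(-110.23°) = -0.5066
σ = 120.439° → d = Rσ = 3435·2.10207 = 7221 nmi

7221 nmi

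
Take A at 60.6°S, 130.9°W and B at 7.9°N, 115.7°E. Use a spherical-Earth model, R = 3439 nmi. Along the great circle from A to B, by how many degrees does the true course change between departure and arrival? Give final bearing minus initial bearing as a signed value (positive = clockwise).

At departure: θ₁ = atan2(sin Δλ cos φ₂, cos φ₁ sin φ₂ − sin φ₁ cos φ₂ cos Δλ) = 253.15°
At arrival: θ₂ = atan2(sin Δλ cos φ₁, −cos φ₂ sin φ₁ + sin φ₂ cos φ₁ cos Δλ) = 331.68°
Δθ = θ₂ − θ₁ = +78.5°

+78.5°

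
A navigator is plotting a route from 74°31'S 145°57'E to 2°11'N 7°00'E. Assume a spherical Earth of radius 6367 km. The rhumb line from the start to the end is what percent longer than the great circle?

Great circle: σ = 1.8110 rad → d_gc = Rσ = 11530.6 km
Rhumb: Δφ = +1.3387, Δλ = -2.4251, Δψ = +2.0336, q = Δφ/Δψ = 0.6583 → d_rh = R√(Δφ²+q²Δλ²) = 13264.9 km
Excess = (13264.9 − 11530.6) / 11530.6 = 1734.3 / 11530.6 = 15.04% ≈ 15.0%

15.0%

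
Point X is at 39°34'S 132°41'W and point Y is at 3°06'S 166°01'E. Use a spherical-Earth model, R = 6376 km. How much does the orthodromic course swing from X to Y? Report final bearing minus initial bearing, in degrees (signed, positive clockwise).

At departure: θ₁ = atan2(sin Δλ cos φ₂, cos φ₁ sin φ₂ − sin φ₁ cos φ₂ cos Δλ) = 286.76°
At arrival: θ₂ = atan2(sin Δλ cos φ₁, −cos φ₂ sin φ₁ + sin φ₂ cos φ₁ cos Δλ) = 312.33°
Δθ = θ₂ − θ₁ = +25.6°

+25.6°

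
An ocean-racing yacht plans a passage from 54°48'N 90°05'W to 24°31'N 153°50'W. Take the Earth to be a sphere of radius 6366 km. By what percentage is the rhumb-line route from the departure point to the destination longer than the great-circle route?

2.4%

Great circle: σ = 0.9630 rad → d_gc = Rσ = 6130.6 km
Rhumb: Δφ = -0.5285, Δλ = -1.1126, Δψ = -0.7066, q = Δφ/Δψ = 0.7480 → d_rh = R√(Δφ²+q²Δλ²) = 6276.5 km
Excess = (6276.5 − 6130.6) / 6130.6 = 145.9 / 6130.6 = 2.38% ≈ 2.4%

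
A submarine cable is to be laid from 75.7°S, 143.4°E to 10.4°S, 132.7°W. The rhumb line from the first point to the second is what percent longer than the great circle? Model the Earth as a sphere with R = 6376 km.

5.3%

Great circle: σ = 1.3687 rad → d_gc = Rσ = 8726.7 km
Rhumb: Δφ = +1.1397, Δλ = +1.4643, Δψ = +1.8934, q = Δφ/Δψ = 0.6019 → d_rh = R√(Δφ²+q²Δλ²) = 9186.4 km
Excess = (9186.4 − 8726.7) / 8726.7 = 459.7 / 8726.7 = 5.27% ≈ 5.3%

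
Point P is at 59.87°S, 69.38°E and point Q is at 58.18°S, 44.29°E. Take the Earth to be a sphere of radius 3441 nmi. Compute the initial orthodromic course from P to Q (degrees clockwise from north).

266.5°

θ = atan2( sin Δλ·cos φ₂ ,  cos φ₁ sin φ₂ − sin φ₁ cos φ₂ cos Δλ )
  = atan2(-0.2236, -0.0135) = 266.54°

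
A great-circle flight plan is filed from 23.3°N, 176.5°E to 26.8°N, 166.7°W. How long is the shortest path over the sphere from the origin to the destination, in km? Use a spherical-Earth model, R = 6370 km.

1735 km

Haversine: a = sin²(Δφ/2)+cos φ₁ cos φ₂ sin²(Δλ/2) = 0.01843;  σ = 2·atan2(√a,√(1−a))
σ = 15.604° → d = Rσ = 6370·0.27233 = 1735 km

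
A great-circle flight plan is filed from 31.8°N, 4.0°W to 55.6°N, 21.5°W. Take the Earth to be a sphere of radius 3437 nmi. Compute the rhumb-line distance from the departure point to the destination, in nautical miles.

1610 nmi

Δψ = ln[tan(π/4+φ₂/2)/tan(π/4+φ₁/2)] = +0.5867;  Δφ = +0.4154 rad,  Δλ = -0.3054 rad
q = Δφ/Δψ = 0.7080
d = R·√(Δφ² + q²Δλ²) = 3437·0.46831 = 1610 nmi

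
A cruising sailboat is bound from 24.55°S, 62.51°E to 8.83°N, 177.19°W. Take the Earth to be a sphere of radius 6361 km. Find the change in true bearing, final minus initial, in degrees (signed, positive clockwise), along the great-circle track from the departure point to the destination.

Initial bearing θ₁ = atan2(sin Δλ cos φ₂, cos φ₁ sin φ₂ − sin φ₁ cos φ₂ cos Δλ) = 94.52°
Final bearing θ₂ = (initial bearing from the destination back to the start) + 180° = 66.58°
Δθ = θ₂ − θ₁ = -27.9°

-27.9°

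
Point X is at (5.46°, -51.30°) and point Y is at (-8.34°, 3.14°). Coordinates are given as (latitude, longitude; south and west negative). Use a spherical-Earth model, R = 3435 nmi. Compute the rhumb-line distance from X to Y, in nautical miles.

3358 nmi

Rhumb course C = atan2(Δλ, Δψ) with Δψ = ln[tan(π/4+φ₂/2)/tan(π/4+φ₁/2)] = -0.2415, Δλ = +0.9502 → C = 104.26°
d = R·|Δφ| / |cos C| = 3435·0.24086 / 0.24635 = 3358 nmi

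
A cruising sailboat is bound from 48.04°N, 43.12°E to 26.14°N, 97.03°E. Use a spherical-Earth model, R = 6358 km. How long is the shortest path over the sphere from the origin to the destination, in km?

5223 km

Haversine: a = sin²(Δφ/2)+cos φ₁ cos φ₂ sin²(Δλ/2) = 0.15941;  σ = 2·atan2(√a,√(1−a))
σ = 47.064° → d = Rσ = 6358·0.82143 = 5223 km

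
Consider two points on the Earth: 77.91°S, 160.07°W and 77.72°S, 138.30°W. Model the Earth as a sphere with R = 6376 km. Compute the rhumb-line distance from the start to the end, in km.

512 km

Δψ = ln[tan(π/4+φ₂/2)/tan(π/4+φ₁/2)] = +0.0157;  Δφ = +0.0033 rad,  Δλ = +0.3800 rad
q = Δφ/Δψ = 0.2111
d = R·√(Δφ² + q²Δλ²) = 6376·0.08026 = 512 km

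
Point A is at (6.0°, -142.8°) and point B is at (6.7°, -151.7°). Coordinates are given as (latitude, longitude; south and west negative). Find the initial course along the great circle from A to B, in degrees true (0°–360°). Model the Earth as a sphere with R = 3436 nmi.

θ = atan2( sin Δλ·cos φ₂ ,  cos φ₁ sin φ₂ − sin φ₁ cos φ₂ cos Δλ )
  = atan2(-0.1537, +0.0135) = 275.01°

275.0°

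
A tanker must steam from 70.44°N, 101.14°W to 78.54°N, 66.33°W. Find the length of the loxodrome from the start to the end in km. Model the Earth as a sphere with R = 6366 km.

Rhumb course C = atan2(Δλ, Δψ) with Δψ = ln[tan(π/4+φ₂/2)/tan(π/4+φ₁/2)] = +0.5411, Δλ = +0.6075 → C = 48.31°
d = R·|Δφ| / |cos C| = 6366·0.14137 / 0.66506 = 1353 km

1353 km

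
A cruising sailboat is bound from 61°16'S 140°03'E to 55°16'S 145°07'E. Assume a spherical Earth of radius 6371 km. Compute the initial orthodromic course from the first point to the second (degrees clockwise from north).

θ = atan2( sin Δλ·cos φ₂ ,  cos φ₁ sin φ₂ − sin φ₁ cos φ₂ cos Δλ )
  = atan2(+0.0503, +0.1026) = 26.13°

26.1°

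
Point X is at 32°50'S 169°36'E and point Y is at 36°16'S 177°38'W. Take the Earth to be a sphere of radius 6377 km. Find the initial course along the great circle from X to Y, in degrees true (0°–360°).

111.6°

N = sin Δλ·cos φ₂ = +0.1782;  D = cos φ₁ sin φ₂ − sin φ₁ cos φ₂ cos Δλ = -0.0707
initial course = atan2(N, D) = 111.64°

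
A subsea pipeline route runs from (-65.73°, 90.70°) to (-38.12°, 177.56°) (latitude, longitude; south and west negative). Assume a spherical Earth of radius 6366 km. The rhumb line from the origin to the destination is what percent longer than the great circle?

6.8%

Great circle: σ = 0.9515 rad → d_gc = Rσ = 6057.2 km
Rhumb: Δφ = +0.4819, Δλ = +1.5160, Δψ = +0.8164, q = Δφ/Δψ = 0.5903 → d_rh = R√(Δφ²+q²Δλ²) = 6470.1 km
Excess = (6470.1 − 6057.2) / 6057.2 = 412.9 / 6057.2 = 6.82% ≈ 6.8%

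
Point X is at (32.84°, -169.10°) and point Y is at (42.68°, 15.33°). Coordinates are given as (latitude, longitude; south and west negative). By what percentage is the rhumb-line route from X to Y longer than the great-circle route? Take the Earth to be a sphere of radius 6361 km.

Great circle: σ = 1.8216 rad → d_gc = Rσ = 11587.3 km
Rhumb: Δφ = +0.1717, Δλ = -3.0643, Δψ = +0.2178, q = Δφ/Δψ = 0.7884 → d_rh = R√(Δφ²+q²Δλ²) = 15406.9 km
Excess = (15406.9 − 11587.3) / 11587.3 = 3819.6 / 11587.3 = 32.96% ≈ 33.0%

33.0%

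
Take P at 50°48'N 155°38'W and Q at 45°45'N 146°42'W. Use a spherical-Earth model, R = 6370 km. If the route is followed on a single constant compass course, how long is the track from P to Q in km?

Δψ = ln[tan(π/4+φ₂/2)/tan(π/4+φ₁/2)] = -0.1326;  Δφ = -0.0881 rad,  Δλ = +0.1559 rad
q = Δφ/Δψ = 0.6648
d = R·√(Δφ² + q²Δλ²) = 6370·0.13606 = 867 km

867 km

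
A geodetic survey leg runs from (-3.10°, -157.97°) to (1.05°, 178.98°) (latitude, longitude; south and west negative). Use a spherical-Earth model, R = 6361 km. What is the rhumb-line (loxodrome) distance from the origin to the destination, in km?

Rhumb course C = atan2(Δλ, Δψ) with Δψ = ln[tan(π/4+φ₂/2)/tan(π/4+φ₁/2)] = +0.0725, Δλ = -0.4023 → C = 280.21°
d = R·|Δφ| / |cos C| = 6361·0.07243 / 0.17726 = 2599 km

2599 km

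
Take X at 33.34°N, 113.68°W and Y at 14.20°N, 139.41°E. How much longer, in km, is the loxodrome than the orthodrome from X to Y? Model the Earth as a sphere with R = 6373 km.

Great circle: cos σ = sin φ₁ sin φ₂ + cos φ₁ cos φ₂ cos Δλ,  σ = 1.6717 rad → d_gc = 10653.9 km
Rhumb line: Δψ = -0.3674, q = Δφ/Δψ = 0.9092, d_rh = R√(Δφ²+q²Δλ²) = 11019.8 km
Excess = 11019.8 − 10653.9 = 365.9 ≈ 366 km

366 km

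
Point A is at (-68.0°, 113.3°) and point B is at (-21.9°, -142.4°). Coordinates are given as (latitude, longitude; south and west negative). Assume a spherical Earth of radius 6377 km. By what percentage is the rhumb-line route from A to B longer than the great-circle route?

Great circle: σ = 1.3078 rad → d_gc = Rσ = 8339.8 km
Rhumb: Δφ = +0.8046, Δλ = +1.8204, Δψ = +1.2460, q = Δφ/Δψ = 0.6457 → d_rh = R√(Δφ²+q²Δλ²) = 9083.7 km
Excess = (9083.7 − 8339.8) / 8339.8 = 743.9 / 8339.8 = 8.92% ≈ 8.9%

8.9%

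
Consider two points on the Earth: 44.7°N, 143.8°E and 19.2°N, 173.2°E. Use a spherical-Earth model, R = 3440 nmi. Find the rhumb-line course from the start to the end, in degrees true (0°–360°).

Δψ = ln[tan(π/4+φ₂/2)/tan(π/4+φ₁/2)] = -0.5324
Δλ = +0.5131 rad (taken the short way round)
course = atan2(Δλ, Δψ) = 136.06°

136.1°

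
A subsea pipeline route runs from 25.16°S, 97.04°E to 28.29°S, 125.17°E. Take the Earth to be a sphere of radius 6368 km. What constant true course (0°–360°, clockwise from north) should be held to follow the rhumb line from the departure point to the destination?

97.1°

Meridional parts: M(φ₁)=-0.4540, M(φ₂)=-0.5151 → ΔM = -0.0612;  Δλ = +0.4910 rad
tan C = Δλ / ΔM = -8.0257 → C = 97.10°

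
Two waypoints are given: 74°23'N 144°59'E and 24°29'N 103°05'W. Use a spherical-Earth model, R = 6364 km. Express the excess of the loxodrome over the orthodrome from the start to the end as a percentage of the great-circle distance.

Great circle: σ = 1.2581 rad → d_gc = Rσ = 8006.6 km
Rhumb: Δφ = -0.8709, Δλ = +1.9536, Δψ = -1.5459, q = Δφ/Δψ = 0.5634 → d_rh = R√(Δφ²+q²Δλ²) = 8932.0 km
Excess = (8932.0 − 8006.6) / 8006.6 = 925.4 / 8006.6 = 11.56% ≈ 11.6%

11.6%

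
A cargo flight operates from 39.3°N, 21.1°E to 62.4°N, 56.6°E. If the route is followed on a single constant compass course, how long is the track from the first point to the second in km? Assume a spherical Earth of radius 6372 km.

3531 km

Rhumb course C = atan2(Δλ, Δψ) with Δψ = ln[tan(π/4+φ₂/2)/tan(π/4+φ₁/2)] = +0.6569, Δλ = +0.6196 → C = 43.33°
d = R·|Δφ| / |cos C| = 6372·0.40317 / 0.72747 = 3531 km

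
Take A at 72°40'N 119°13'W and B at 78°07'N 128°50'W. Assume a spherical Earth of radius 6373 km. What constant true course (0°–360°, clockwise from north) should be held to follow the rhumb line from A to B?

336.3°

Δψ = ln[tan(π/4+φ₂/2)/tan(π/4+φ₁/2)] = +0.3816
Δλ = -0.1678 rad (taken the short way round)
course = atan2(Δλ, Δψ) = 336.26°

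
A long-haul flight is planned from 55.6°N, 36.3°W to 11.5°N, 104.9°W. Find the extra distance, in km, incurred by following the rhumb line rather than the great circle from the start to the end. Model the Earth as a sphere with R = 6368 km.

Great circle: cos σ = sin φ₁ sin φ₂ + cos φ₁ cos φ₂ cos Δλ,  σ = 1.1955 rad → d_gc = 7613.2 km
Rhumb line: Δψ = -0.9706, q = Δφ/Δψ = 0.7930, d_rh = R√(Δφ²+q²Δλ²) = 7783.5 km
Excess = 7783.5 − 7613.2 = 170.3 ≈ 170 km

170 km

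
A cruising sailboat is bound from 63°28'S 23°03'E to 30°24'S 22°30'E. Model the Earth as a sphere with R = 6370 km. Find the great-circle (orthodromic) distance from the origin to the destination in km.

3676 km

cos σ = sin φ₁ sin φ₂ + cos φ₁ cos φ₂ cos Δλ
      = sin(-63.47°)sin(-30.40°) + cos(-63.47°)cos(-30.40°)cos(-0.55°) = 0.8380
σ = 33.069° → d = Rσ = 6370·0.57715 = 3676 km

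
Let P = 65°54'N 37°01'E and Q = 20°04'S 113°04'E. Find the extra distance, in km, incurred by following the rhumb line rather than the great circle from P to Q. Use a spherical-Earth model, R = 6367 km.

Great circle: cos σ = sin φ₁ sin φ₂ + cos φ₁ cos φ₂ cos Δλ,  σ = 1.7934 rad → d_gc = 11418.4 km
Rhumb line: Δψ = -1.9019, q = Δφ/Δψ = 0.7889, d_rh = R√(Δφ²+q²Δλ²) = 11649.5 km
Excess = 11649.5 − 11418.4 = 231.1 ≈ 231 km

231 km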